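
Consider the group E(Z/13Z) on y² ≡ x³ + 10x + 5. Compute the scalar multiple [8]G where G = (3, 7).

Repeated addition: build up to 8G.
2G: tangent at (3, 7): λ = (3·3² + 10)/(2·7) ≡ 11/1. 1⁻¹ ≡ 1 (mod 13), so λ ≡ 11·1 ≡ 11.
  x = λ² - 3 - 3 = 121 - 6 ≡ 11; y = λ·(3 - 11) - 7 ≡ 9. → (11, 9)
3G: (11, 9) + (3, 7). λ = (7 - 9)/(3 - 11) ≡ 11/5 mod 13. 5⁻¹ ≡ 8 (mod 13), so λ ≡ 10.
  x = λ² - 11 - 3 = 100 - 14 ≡ 8; y = λ·(11 - 8) - 9 ≡ 8. → (8, 8)
4G: (8, 8) + (3, 7). λ = (7 - 8)/(3 - 8) ≡ 12/8 mod 13. 8⁻¹ ≡ 5 (mod 13) since 8·5 = 40 ≡ 1, so λ ≡ 8.
  x = λ² - 8 - 3 = 64 - 11 ≡ 1; y = λ·(8 - 1) - 8 ≡ 9. → (1, 9)
5G: (1, 9) + (3, 7). λ = (7 - 9)/(3 - 1) ≡ 11/2 mod 13. 2⁻¹ ≡ 7 (mod 13), so λ ≡ 12.
  x = λ² - 1 - 3 = 144 - 4 ≡ 10; y = λ·(1 - 10) - 9 ≡ 0. → (10, 0)
6G: (10, 0) + (3, 7). λ = (7 - 0)/(3 - 10) ≡ 7/6 mod 13. 6⁻¹ ≡ 11 (mod 13), so λ ≡ 12.
  x = λ² - 10 - 3 = 144 - 13 ≡ 1; y = λ·(10 - 1) - 0 ≡ 4. → (1, 4)
7G: (1, 4) + (3, 7). λ = (7 - 4)/(3 - 1) ≡ 3/2 mod 13. 2⁻¹ ≡ 7 (mod 13), so λ ≡ 8.
  x = λ² - 1 - 3 = 64 - 4 ≡ 8; y = λ·(1 - 8) - 4 ≡ 5. → (8, 5)
8G: (8, 5) + (3, 7). λ = (7 - 5)/(3 - 8) ≡ 2/8 mod 13. 8⁻¹ ≡ 5 (mod 13), so λ ≡ 10.
  x = λ² - 8 - 3 = 100 - 11 ≡ 11; y = λ·(8 - 11) - 5 ≡ 4. → (11, 4)

(11, 4)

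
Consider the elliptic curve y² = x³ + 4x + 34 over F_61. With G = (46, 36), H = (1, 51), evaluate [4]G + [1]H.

(1, 51)

First 4G:
Double-and-add on 4 = (100)₂. Start with G = (46, 36) for the leading 1-bit.
double: tangent at (46, 36): λ = (3·46² + 4)/(2·36) ≡ 8/11. 11⁻¹ ≡ 50 (mod 61), so λ ≡ 8·50 ≡ 34.
  x = λ² - 46 - 46 = 1156 - 92 ≡ 27; y = λ·(46 - 27) - 36 ≡ 0. → (27, 0)
double: (27, 0) + (27, 0): same x and y₁ ≡ -y₂, so the sum is O.
4G = O.
Finally 4G + H:
O + (1, 51) = (1, 51) (identity).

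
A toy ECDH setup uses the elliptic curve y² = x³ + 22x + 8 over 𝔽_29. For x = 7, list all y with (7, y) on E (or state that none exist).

x³ + 22x + 8 = 505 ≡ 12 (mod 29).
12 is a non-residue mod 29; no y exists.

none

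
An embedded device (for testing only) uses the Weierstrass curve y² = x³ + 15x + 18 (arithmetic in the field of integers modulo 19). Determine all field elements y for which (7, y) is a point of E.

none

x³ + 15x + 18 = 466 ≡ 10 (mod 19).
10 is a non-residue mod 19; no y exists.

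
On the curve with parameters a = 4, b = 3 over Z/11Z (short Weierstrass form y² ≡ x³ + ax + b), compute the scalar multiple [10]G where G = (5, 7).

(0, 5)

Double-and-add on 10 = (1010)₂. Start with G = (5, 7) for the leading 1-bit.
double: tangent at (5, 7): λ = (3·5² + 4)/(2·7) ≡ 2/3. 3⁻¹ ≡ 4 (mod 11), so λ ≡ 2·4 ≡ 8.
  x = λ² - 5 - 5 = 64 - 10 ≡ 10; y = λ·(5 - 10) - 7 ≡ 8. → (10, 8)
double: tangent at (10, 8): λ = (3·10² + 4)/(2·8) ≡ 7/5. 5⁻¹ ≡ 9 (mod 11), so λ ≡ 7·9 ≡ 8.
  x = λ² - 10 - 10 = 64 - 20 ≡ 0; y = λ·(10 - 0) - 8 ≡ 6. → (0, 6)
add G: (0, 6) + (5, 7). λ = (7 - 6)/(5 - 0) ≡ 1/5 mod 11. 5⁻¹ ≡ 9 (mod 11), so λ ≡ 9.
  x = λ² - 0 - 5 = 81 - 5 ≡ 10; y = λ·(0 - 10) - 6 ≡ 3. → (10, 3)
double: tangent at (10, 3): λ = (3·10² + 4)/(2·3) ≡ 7/6. 6⁻¹ ≡ 2 (mod 11), so λ ≡ 7·2 ≡ 3.
  x = λ² - 10 - 10 = 9 - 20 ≡ 0; y = λ·(10 - 0) - 3 ≡ 5. → (0, 5)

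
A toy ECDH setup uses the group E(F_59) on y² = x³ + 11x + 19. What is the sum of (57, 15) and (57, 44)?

O

The two points share x = 57 and their y-coordinates satisfy 15 + 44 ≡ 0 (mod 59), so they are inverses. Their sum is O.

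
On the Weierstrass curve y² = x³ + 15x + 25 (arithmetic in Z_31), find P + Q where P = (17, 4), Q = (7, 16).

(17, 4) + (7, 16). λ = (16 - 4)/(7 - 17) ≡ 12/21 mod 31. 21⁻¹ ≡ 3 (mod 31), so λ ≡ 5.
  x = λ² - 17 - 7 = 25 - 24 ≡ 1; y = λ·(17 - 1) - 4 ≡ 14. → (1, 14)

(1, 14)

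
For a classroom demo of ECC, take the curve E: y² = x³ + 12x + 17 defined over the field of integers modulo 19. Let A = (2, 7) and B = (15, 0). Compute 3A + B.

First 3A:
Repeated addition: build up to 3A.
2A: tangent at (2, 7): λ = (3·2² + 12)/(2·7) ≡ 5/14. 14⁻¹ ≡ 15 (mod 19) since 14·15 = 210 ≡ 1, so λ ≡ 5·15 ≡ 18.
  x = λ² - 2 - 2 = 324 - 4 ≡ 16; y = λ·(2 - 16) - 7 ≡ 7. → (16, 7)
3A: (16, 7) + (2, 7). λ = (7 - 7)/(2 - 16) ≡ 0/5 mod 19. 5⁻¹ ≡ 4 (mod 19) since 5·4 = 20 ≡ 1, so λ ≡ 0.
  x = λ² - 16 - 2 = 0 - 18 ≡ 1; y = λ·(16 - 1) - 7 ≡ 12. → (1, 12)
3A = (1, 12).
Finally 3A + B:
(1, 12) + (15, 0). λ = (0 - 12)/(15 - 1) ≡ 7/14 mod 19. 14⁻¹ ≡ 15 (mod 19) since 14·15 = 210 ≡ 1, so λ ≡ 10.
  x = λ² - 1 - 15 = 100 - 16 ≡ 8; y = λ·(1 - 8) - 12 ≡ 13. → (8, 13)

(8, 13)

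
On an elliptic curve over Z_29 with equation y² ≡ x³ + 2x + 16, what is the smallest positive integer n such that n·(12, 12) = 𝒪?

3

2P: tangent at (12, 12): λ = (3·12² + 2)/(2·12) ≡ 28/24. 24⁻¹ ≡ 23 (mod 29), so λ ≡ 28·23 ≡ 6.
  x = λ² - 12 - 12 = 36 - 24 ≡ 12; y = λ·(12 - 12) - 12 ≡ 17. → (12, 17)
3P: (12, 17) + (12, 12): same x and y₁ ≡ -y₂, so the sum is 𝒪.
3P = 𝒪, so the order is 3.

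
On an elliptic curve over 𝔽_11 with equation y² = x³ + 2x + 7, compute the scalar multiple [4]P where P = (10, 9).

Double-and-add on 4 = (100)₂. Start with P = (10, 9) for the leading 1-bit.
double: tangent at (10, 9): λ = (3·10² + 2)/(2·9) ≡ 5/7. 7⁻¹ ≡ 8 (mod 11), so λ ≡ 5·8 ≡ 7.
  x = λ² - 10 - 10 = 49 - 20 ≡ 7; y = λ·(10 - 7) - 9 ≡ 1. → (7, 1)
double: tangent at (7, 1): λ = (3·7² + 2)/(2·1) ≡ 6/2. 2⁻¹ ≡ 6 (mod 11), so λ ≡ 6·6 ≡ 3.
  x = λ² - 7 - 7 = 9 - 14 ≡ 6; y = λ·(7 - 6) - 1 ≡ 2. → (6, 2)

(6, 2)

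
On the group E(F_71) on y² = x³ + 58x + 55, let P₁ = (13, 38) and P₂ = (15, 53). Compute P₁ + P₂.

(46, 34)

(13, 38) + (15, 53). λ = (53 - 38)/(15 - 13) ≡ 15/2 mod 71. 2⁻¹ ≡ 36 (mod 71), so λ ≡ 43.
  x = λ² - 13 - 15 = 1849 - 28 ≡ 46; y = λ·(13 - 46) - 38 ≡ 34. → (46, 34)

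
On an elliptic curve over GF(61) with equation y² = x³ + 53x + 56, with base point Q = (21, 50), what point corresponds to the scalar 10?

(26, 10)

Double-and-add on 10 = (1010)₂. Start with Q = (21, 50) for the leading 1-bit.
double: tangent at (21, 50): λ = (3·21² + 53)/(2·50) ≡ 34/39. 39⁻¹ ≡ 36 (mod 61), so λ ≡ 34·36 ≡ 4.
  x = λ² - 21 - 21 = 16 - 42 ≡ 35; y = λ·(21 - 35) - 50 ≡ 16. → (35, 16)
double: tangent at (35, 16): λ = (3·35² + 53)/(2·16) ≡ 7/32. 32⁻¹ ≡ 21 (mod 61), so λ ≡ 7·21 ≡ 25.
  x = λ² - 35 - 35 = 625 - 70 ≡ 6; y = λ·(35 - 6) - 16 ≡ 38. → (6, 38)
add Q: (6, 38) + (21, 50). λ = (50 - 38)/(21 - 6) ≡ 12/15 mod 61. 15⁻¹ ≡ 57 (mod 61), so λ ≡ 13.
  x = λ² - 6 - 21 = 169 - 27 ≡ 20; y = λ·(6 - 20) - 38 ≡ 24. → (20, 24)
double: tangent at (20, 24): λ = (3·20² + 53)/(2·24) ≡ 33/48. 48⁻¹ ≡ 14 (mod 61), so λ ≡ 33·14 ≡ 35.
  x = λ² - 20 - 20 = 1225 - 40 ≡ 26; y = λ·(20 - 26) - 24 ≡ 10. → (26, 10)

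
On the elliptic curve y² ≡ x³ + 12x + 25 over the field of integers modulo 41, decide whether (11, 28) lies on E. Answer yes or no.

y² = 28² ≡ 5; x³ + 12x + 25 = 1488 ≡ 12 (mod 41). 5 ≠ 12.

no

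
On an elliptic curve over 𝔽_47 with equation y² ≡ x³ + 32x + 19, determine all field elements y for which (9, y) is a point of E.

x³ + 32x + 19 = 1036 ≡ 2 (mod 47).
Square roots of 2 mod 47: 7 and 40 (since 7² = 49 ≡ 2).

7, 40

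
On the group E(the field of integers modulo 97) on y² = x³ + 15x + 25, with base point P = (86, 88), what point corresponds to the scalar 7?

(44, 86)

Double-and-add on 7 = (111)₂. Start with P = (86, 88) for the leading 1-bit.
double: tangent at (86, 88): λ = (3·86² + 15)/(2·88) ≡ 87/79. 79⁻¹ ≡ 70 (mod 97) since 79·70 = 5530 ≡ 1, so λ ≡ 87·70 ≡ 76.
  x = λ² - 86 - 86 = 5776 - 172 ≡ 75; y = λ·(86 - 75) - 88 ≡ 69. → (75, 69)
add P: (75, 69) + (86, 88). λ = (88 - 69)/(86 - 75) ≡ 19/11 mod 97. 11⁻¹ ≡ 53 (mod 97), so λ ≡ 37.
  x = λ² - 75 - 86 = 1369 - 161 ≡ 44; y = λ·(75 - 44) - 69 ≡ 11. → (44, 11)
double: tangent at (44, 11): λ = (3·44² + 15)/(2·11) ≡ 3/22. 22⁻¹ ≡ 75 (mod 97) since 22·75 = 1650 ≡ 1, so λ ≡ 3·75 ≡ 31.
  x = λ² - 44 - 44 = 961 - 88 ≡ 0; y = λ·(44 - 0) - 11 ≡ 92. → (0, 92)
add P: (0, 92) + (86, 88). λ = (88 - 92)/(86 - 0) ≡ 93/86 mod 97. 86⁻¹ ≡ 44 (mod 97) since 86·44 = 3784 ≡ 1, so λ ≡ 18.
  x = λ² - 0 - 86 = 324 - 86 ≡ 44; y = λ·(0 - 44) - 92 ≡ 86. → (44, 86)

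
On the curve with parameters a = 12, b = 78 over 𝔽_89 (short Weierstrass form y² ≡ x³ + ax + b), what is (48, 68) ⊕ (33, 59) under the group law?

(76, 22)

(48, 68) + (33, 59). λ = (59 - 68)/(33 - 48) ≡ 80/74 mod 89. 74⁻¹ ≡ 83 (mod 89) since 74·83 = 6142 ≡ 1, so λ ≡ 54.
  x = λ² - 48 - 33 = 2916 - 81 ≡ 76; y = λ·(48 - 76) - 68 ≡ 22. → (76, 22)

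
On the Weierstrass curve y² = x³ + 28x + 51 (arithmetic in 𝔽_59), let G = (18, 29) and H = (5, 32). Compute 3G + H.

(46, 33)

First 3G:
Repeated addition: build up to 3G.
2G: tangent at (18, 29): λ = (3·18² + 28)/(2·29) ≡ 56/58. 58⁻¹ ≡ 58 (mod 59), so λ ≡ 56·58 ≡ 3.
  x = λ² - 18 - 18 = 9 - 36 ≡ 32; y = λ·(18 - 32) - 29 ≡ 47. → (32, 47)
3G: (32, 47) + (18, 29). λ = (29 - 47)/(18 - 32) ≡ 41/45 mod 59. 45⁻¹ ≡ 21 (mod 59) since 45·21 = 945 ≡ 1, so λ ≡ 35.
  x = λ² - 32 - 18 = 1225 - 50 ≡ 54; y = λ·(32 - 54) - 47 ≡ 9. → (54, 9)
3G = (54, 9).
Finally 3G + H:
(54, 9) + (5, 32). λ = (32 - 9)/(5 - 54) ≡ 23/10 mod 59. 10⁻¹ ≡ 6 (mod 59), so λ ≡ 20.
  x = λ² - 54 - 5 = 400 - 59 ≡ 46; y = λ·(54 - 46) - 9 ≡ 33. → (46, 33)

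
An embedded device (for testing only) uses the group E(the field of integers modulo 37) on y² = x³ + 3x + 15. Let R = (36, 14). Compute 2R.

(23, 2)

tangent at (36, 14): λ = (3·36² + 3)/(2·14) ≡ 6/28. 28⁻¹ ≡ 4 (mod 37), so λ ≡ 6·4 ≡ 24.
  x = λ² - 36 - 36 = 576 - 72 ≡ 23; y = λ·(36 - 23) - 14 ≡ 2. → (23, 2)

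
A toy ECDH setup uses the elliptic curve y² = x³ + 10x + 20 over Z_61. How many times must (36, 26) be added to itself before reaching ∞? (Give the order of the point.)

6

2P: tangent at (36, 26): λ = (3·36² + 10)/(2·26) ≡ 55/52. 52⁻¹ ≡ 27 (mod 61), so λ ≡ 55·27 ≡ 21.
  x = λ² - 36 - 36 = 441 - 72 ≡ 3; y = λ·(36 - 3) - 26 ≡ 57. → (3, 57)
3P: (3, 57) + (36, 26). λ = (26 - 57)/(36 - 3) ≡ 30/33 mod 61. 33⁻¹ ≡ 37 (mod 61), so λ ≡ 12.
  x = λ² - 3 - 36 = 144 - 39 ≡ 44; y = λ·(3 - 44) - 57 ≡ 0. → (44, 0)
4P: (44, 0) + (36, 26). λ = (26 - 0)/(36 - 44) ≡ 26/53 mod 61. 53⁻¹ ≡ 38 (mod 61), so λ ≡ 12.
  x = λ² - 44 - 36 = 144 - 80 ≡ 3; y = λ·(44 - 3) - 0 ≡ 4. → (3, 4)
5P: (3, 4) + (36, 26). λ = (26 - 4)/(36 - 3) ≡ 22/33 mod 61. 33⁻¹ ≡ 37 (mod 61) since 33·37 = 1221 ≡ 1, so λ ≡ 21.
  x = λ² - 3 - 36 = 441 - 39 ≡ 36; y = λ·(3 - 36) - 4 ≡ 35. → (36, 35)
6P: (36, 35) + (36, 26): same x and y₁ ≡ -y₂, so the sum is ∞.
6P = ∞, so the order is 6.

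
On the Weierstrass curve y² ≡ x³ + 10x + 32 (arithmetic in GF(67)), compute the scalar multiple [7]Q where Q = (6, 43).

(10, 23)

Double-and-add on 7 = (111)₂. Start with Q = (6, 43) for the leading 1-bit.
double: tangent at (6, 43): λ = (3·6² + 10)/(2·43) ≡ 51/19. 19⁻¹ ≡ 60 (mod 67) since 19·60 = 1140 ≡ 1, so λ ≡ 51·60 ≡ 45.
  x = λ² - 6 - 6 = 2025 - 12 ≡ 3; y = λ·(6 - 3) - 43 ≡ 25. → (3, 25)
add Q: (3, 25) + (6, 43). λ = (43 - 25)/(6 - 3) ≡ 18/3 mod 67. 3⁻¹ ≡ 45 (mod 67), so λ ≡ 6.
  x = λ² - 3 - 6 = 36 - 9 ≡ 27; y = λ·(3 - 27) - 25 ≡ 32. → (27, 32)
double: tangent at (27, 32): λ = (3·27² + 10)/(2·32) ≡ 53/64. 64⁻¹ ≡ 22 (mod 67), so λ ≡ 53·22 ≡ 27.
  x = λ² - 27 - 27 = 729 - 54 ≡ 5; y = λ·(27 - 5) - 32 ≡ 26. → (5, 26)
add Q: (5, 26) + (6, 43). λ = (43 - 26)/(6 - 5) ≡ 17/1 mod 67. 1⁻¹ ≡ 1 (mod 67), so λ ≡ 17.
  x = λ² - 5 - 6 = 289 - 11 ≡ 10; y = λ·(5 - 10) - 26 ≡ 23. → (10, 23)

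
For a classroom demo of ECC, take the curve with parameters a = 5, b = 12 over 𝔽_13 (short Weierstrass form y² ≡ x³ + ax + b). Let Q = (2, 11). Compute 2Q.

tangent at (2, 11): λ = (3·2² + 5)/(2·11) ≡ 4/9. 9⁻¹ ≡ 3 (mod 13), so λ ≡ 4·3 ≡ 12.
  x = λ² - 2 - 2 = 144 - 4 ≡ 10; y = λ·(2 - 10) - 11 ≡ 10. → (10, 10)

(10, 10)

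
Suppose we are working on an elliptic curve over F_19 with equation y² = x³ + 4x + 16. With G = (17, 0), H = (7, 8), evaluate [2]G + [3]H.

First 2G:
Repeated addition: build up to 2G.
2G: (17, 0) + (17, 0): same x and y₁ ≡ -y₂, so the sum is O.
2G = O.
Next 3H:
Repeated addition: build up to 3H.
2H: tangent at (7, 8): λ = (3·7² + 4)/(2·8) ≡ 18/16. 16⁻¹ ≡ 6 (mod 19) since 16·6 = 96 ≡ 1, so λ ≡ 18·6 ≡ 13.
  x = λ² - 7 - 7 = 169 - 14 ≡ 3; y = λ·(7 - 3) - 8 ≡ 6. → (3, 6)
3H: (3, 6) + (7, 8). λ = (8 - 6)/(7 - 3) ≡ 2/4 mod 19. 4⁻¹ ≡ 5 (mod 19), so λ ≡ 10.
  x = λ² - 3 - 7 = 100 - 10 ≡ 14; y = λ·(3 - 14) - 6 ≡ 17. → (14, 17)
3H = (14, 17).
Finally 2G + 3H:
O + (14, 17) = (14, 17) (identity).

(14, 17)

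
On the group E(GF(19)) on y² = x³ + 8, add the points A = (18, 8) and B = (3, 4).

(18, 11)

(18, 8) + (3, 4). λ = (4 - 8)/(3 - 18) ≡ 15/4 mod 19. 4⁻¹ ≡ 5 (mod 19), so λ ≡ 18.
  x = λ² - 18 - 3 = 324 - 21 ≡ 18; y = λ·(18 - 18) - 8 ≡ 11. → (18, 11)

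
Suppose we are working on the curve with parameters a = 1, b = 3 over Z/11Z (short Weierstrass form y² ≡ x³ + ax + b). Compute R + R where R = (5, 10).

(4, 7)

tangent at (5, 10): λ = (3·5² + 1)/(2·10) ≡ 10/9. 9⁻¹ ≡ 5 (mod 11), so λ ≡ 10·5 ≡ 6.
  x = λ² - 5 - 5 = 36 - 10 ≡ 4; y = λ·(5 - 4) - 10 ≡ 7. → (4, 7)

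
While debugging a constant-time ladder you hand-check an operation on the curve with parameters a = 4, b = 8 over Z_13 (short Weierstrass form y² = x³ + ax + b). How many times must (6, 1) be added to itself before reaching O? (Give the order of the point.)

10

2P: tangent at (6, 1): λ = (3·6² + 4)/(2·1) ≡ 8/2. 2⁻¹ ≡ 7 (mod 13), so λ ≡ 8·7 ≡ 4.
  x = λ² - 6 - 6 = 16 - 12 ≡ 4; y = λ·(6 - 4) - 1 ≡ 7. → (4, 7)
3P: (4, 7) + (6, 1). λ = (1 - 7)/(6 - 4) ≡ 7/2 mod 13. 2⁻¹ ≡ 7 (mod 13), so λ ≡ 10.
  x = λ² - 4 - 6 = 100 - 10 ≡ 12; y = λ·(4 - 12) - 7 ≡ 4. → (12, 4)
4P: (12, 4) + (6, 1). λ = (1 - 4)/(6 - 12) ≡ 10/7 mod 13. 7⁻¹ ≡ 2 (mod 13), so λ ≡ 7.
  x = λ² - 12 - 6 = 49 - 18 ≡ 5; y = λ·(12 - 5) - 4 ≡ 6. → (5, 6)
5P: (5, 6) + (6, 1). λ = (1 - 6)/(6 - 5) ≡ 8/1 mod 13. 1⁻¹ ≡ 1 (mod 13), so λ ≡ 8.
  x = λ² - 5 - 6 = 64 - 11 ≡ 1; y = λ·(5 - 1) - 6 ≡ 0. → (1, 0)
6P: (1, 0) + (6, 1). λ = (1 - 0)/(6 - 1) ≡ 1/5 mod 13. 5⁻¹ ≡ 8 (mod 13), so λ ≡ 8.
  x = λ² - 1 - 6 = 64 - 7 ≡ 5; y = λ·(1 - 5) - 0 ≡ 7. → (5, 7)
7P: (5, 7) + (6, 1). λ = (1 - 7)/(6 - 5) ≡ 7/1 mod 13. 1⁻¹ ≡ 1 (mod 13) since 1·1 = 1 ≡ 1, so λ ≡ 7.
  x = λ² - 5 - 6 = 49 - 11 ≡ 12; y = λ·(5 - 12) - 7 ≡ 9. → (12, 9)
8P: (12, 9) + (6, 1). λ = (1 - 9)/(6 - 12) ≡ 5/7 mod 13. 7⁻¹ ≡ 2 (mod 13) since 7·2 = 14 ≡ 1, so λ ≡ 10.
  x = λ² - 12 - 6 = 100 - 18 ≡ 4; y = λ·(12 - 4) - 9 ≡ 6. → (4, 6)
9P: (4, 6) + (6, 1). λ = (1 - 6)/(6 - 4) ≡ 8/2 mod 13. 2⁻¹ ≡ 7 (mod 13) since 2·7 = 14 ≡ 1, so λ ≡ 4.
  x = λ² - 4 - 6 = 16 - 10 ≡ 6; y = λ·(4 - 6) - 6 ≡ 12. → (6, 12)
10P: (6, 12) + (6, 1): same x and y₁ ≡ -y₂, so the sum is O.
10P = O, so the order is 10.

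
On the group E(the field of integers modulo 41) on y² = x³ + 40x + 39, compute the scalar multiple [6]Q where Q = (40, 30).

Double-and-add on 6 = (110)₂. Start with Q = (40, 30) for the leading 1-bit.
double: tangent at (40, 30): λ = (3·40² + 40)/(2·30) ≡ 2/19. 19⁻¹ ≡ 13 (mod 41) since 19·13 = 247 ≡ 1, so λ ≡ 2·13 ≡ 26.
  x = λ² - 40 - 40 = 676 - 80 ≡ 22; y = λ·(40 - 22) - 30 ≡ 28. → (22, 28)
add Q: (22, 28) + (40, 30). λ = (30 - 28)/(40 - 22) ≡ 2/18 mod 41. 18⁻¹ ≡ 16 (mod 41), so λ ≡ 32.
  x = λ² - 22 - 40 = 1024 - 62 ≡ 19; y = λ·(22 - 19) - 28 ≡ 27. → (19, 27)
double: tangent at (19, 27): λ = (3·19² + 40)/(2·27) ≡ 16/13. 13⁻¹ ≡ 19 (mod 41), so λ ≡ 16·19 ≡ 17.
  x = λ² - 19 - 19 = 289 - 38 ≡ 5; y = λ·(19 - 5) - 27 ≡ 6. → (5, 6)

(5, 6)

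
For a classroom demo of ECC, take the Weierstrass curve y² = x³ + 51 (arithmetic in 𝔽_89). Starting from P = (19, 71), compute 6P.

(17, 43)

Repeated addition: build up to 6P.
2P: tangent at (19, 71): λ = (3·19² + 0)/(2·71) ≡ 15/53. 53⁻¹ ≡ 42 (mod 89), so λ ≡ 15·42 ≡ 7.
  x = λ² - 19 - 19 = 49 - 38 ≡ 11; y = λ·(19 - 11) - 71 ≡ 74. → (11, 74)
3P: (11, 74) + (19, 71). λ = (71 - 74)/(19 - 11) ≡ 86/8 mod 89. 8⁻¹ ≡ 78 (mod 89) since 8·78 = 624 ≡ 1, so λ ≡ 33.
  x = λ² - 11 - 19 = 1089 - 30 ≡ 80; y = λ·(11 - 80) - 74 ≡ 52. → (80, 52)
4P: (80, 52) + (19, 71). λ = (71 - 52)/(19 - 80) ≡ 19/28 mod 89. 28⁻¹ ≡ 35 (mod 89), so λ ≡ 42.
  x = λ² - 80 - 19 = 1764 - 99 ≡ 63; y = λ·(80 - 63) - 52 ≡ 39. → (63, 39)
5P: (63, 39) + (19, 71). λ = (71 - 39)/(19 - 63) ≡ 32/45 mod 89. 45⁻¹ ≡ 2 (mod 89) since 45·2 = 90 ≡ 1, so λ ≡ 64.
  x = λ² - 63 - 19 = 4096 - 82 ≡ 9; y = λ·(63 - 9) - 39 ≡ 35. → (9, 35)
6P: (9, 35) + (19, 71). λ = (71 - 35)/(19 - 9) ≡ 36/10 mod 89. 10⁻¹ ≡ 9 (mod 89), so λ ≡ 57.
  x = λ² - 9 - 19 = 3249 - 28 ≡ 17; y = λ·(9 - 17) - 35 ≡ 43. → (17, 43)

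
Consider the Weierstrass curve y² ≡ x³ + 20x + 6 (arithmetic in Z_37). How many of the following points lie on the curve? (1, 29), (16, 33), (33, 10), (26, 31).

(1, 29): 29² ≡ 27, rhs ≡ 27 → on.
(16, 33): 33² ≡ 16, rhs ≡ 19 → off.
(33, 10): 10² ≡ 26, rhs ≡ 10 → off.
(26, 31): 31² ≡ 36, rhs ≡ 9 → off.

1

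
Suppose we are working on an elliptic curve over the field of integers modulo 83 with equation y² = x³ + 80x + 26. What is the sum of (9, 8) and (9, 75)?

The two points share x = 9 and their y-coordinates satisfy 8 + 75 ≡ 0 (mod 83), so they are inverses. Their sum is 𝒪.

O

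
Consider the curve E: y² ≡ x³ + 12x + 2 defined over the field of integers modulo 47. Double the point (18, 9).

tangent at (18, 9): λ = (3·18² + 12)/(2·9) ≡ 44/18. 18⁻¹ ≡ 34 (mod 47) since 18·34 = 612 ≡ 1, so λ ≡ 44·34 ≡ 39.
  x = λ² - 18 - 18 = 1521 - 36 ≡ 28; y = λ·(18 - 28) - 9 ≡ 24. → (28, 24)

(28, 24)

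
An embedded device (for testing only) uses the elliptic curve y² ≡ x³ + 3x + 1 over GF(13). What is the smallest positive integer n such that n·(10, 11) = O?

9

2P: tangent at (10, 11): λ = (3·10² + 3)/(2·11) ≡ 4/9. 9⁻¹ ≡ 3 (mod 13), so λ ≡ 4·3 ≡ 12.
  x = λ² - 10 - 10 = 144 - 20 ≡ 7; y = λ·(10 - 7) - 11 ≡ 12. → (7, 12)
3P: (7, 12) + (10, 11). λ = (11 - 12)/(10 - 7) ≡ 12/3 mod 13. 3⁻¹ ≡ 9 (mod 13), so λ ≡ 4.
  x = λ² - 7 - 10 = 16 - 17 ≡ 12; y = λ·(7 - 12) - 12 ≡ 7. → (12, 7)
4P: (12, 7) + (10, 11). λ = (11 - 7)/(10 - 12) ≡ 4/11 mod 13. 11⁻¹ ≡ 6 (mod 13) since 11·6 = 66 ≡ 1, so λ ≡ 11.
  x = λ² - 12 - 10 = 121 - 22 ≡ 8; y = λ·(12 - 8) - 7 ≡ 11. → (8, 11)
5P: (8, 11) + (10, 11). λ = (11 - 11)/(10 - 8) ≡ 0/2 mod 13. 2⁻¹ ≡ 7 (mod 13) since 2·7 = 14 ≡ 1, so λ ≡ 0.
  x = λ² - 8 - 10 = 0 - 18 ≡ 8; y = λ·(8 - 8) - 11 ≡ 2. → (8, 2)
6P: (8, 2) + (10, 11). λ = (11 - 2)/(10 - 8) ≡ 9/2 mod 13. 2⁻¹ ≡ 7 (mod 13), so λ ≡ 11.
  x = λ² - 8 - 10 = 121 - 18 ≡ 12; y = λ·(8 - 12) - 2 ≡ 6. → (12, 6)
7P: (12, 6) + (10, 11). λ = (11 - 6)/(10 - 12) ≡ 5/11 mod 13. 11⁻¹ ≡ 6 (mod 13), so λ ≡ 4.
  x = λ² - 12 - 10 = 16 - 22 ≡ 7; y = λ·(12 - 7) - 6 ≡ 1. → (7, 1)
8P: (7, 1) + (10, 11). λ = (11 - 1)/(10 - 7) ≡ 10/3 mod 13. 3⁻¹ ≡ 9 (mod 13), so λ ≡ 12.
  x = λ² - 7 - 10 = 144 - 17 ≡ 10; y = λ·(7 - 10) - 1 ≡ 2. → (10, 2)
9P: (10, 2) + (10, 11): same x and y₁ ≡ -y₂, so the sum is O.
9P = O, so the order is 9.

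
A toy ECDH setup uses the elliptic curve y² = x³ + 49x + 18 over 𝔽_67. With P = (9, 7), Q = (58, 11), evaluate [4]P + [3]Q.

(4, 12)

First 4P:
Double-and-add on 4 = (100)₂. Start with P = (9, 7) for the leading 1-bit.
double: tangent at (9, 7): λ = (3·9² + 49)/(2·7) ≡ 24/14. 14⁻¹ ≡ 24 (mod 67), so λ ≡ 24·24 ≡ 40.
  x = λ² - 9 - 9 = 1600 - 18 ≡ 41; y = λ·(9 - 41) - 7 ≡ 53. → (41, 53)
double: tangent at (41, 53): λ = (3·41² + 49)/(2·53) ≡ 0/39. 39⁻¹ ≡ 55 (mod 67), so λ ≡ 0·55 ≡ 0.
  x = λ² - 41 - 41 = 0 - 82 ≡ 52; y = λ·(41 - 52) - 53 ≡ 14. → (52, 14)
4P = (52, 14).
Next 3Q:
Repeated addition: build up to 3Q.
2Q: tangent at (58, 11): λ = (3·58² + 49)/(2·11) ≡ 24/22. 22⁻¹ ≡ 64 (mod 67), so λ ≡ 24·64 ≡ 62.
  x = λ² - 58 - 58 = 3844 - 116 ≡ 43; y = λ·(58 - 43) - 11 ≡ 48. → (43, 48)
3Q: (43, 48) + (58, 11). λ = (11 - 48)/(58 - 43) ≡ 30/15 mod 67. 15⁻¹ ≡ 9 (mod 67) since 15·9 = 135 ≡ 1, so λ ≡ 2.
  x = λ² - 43 - 58 = 4 - 101 ≡ 37; y = λ·(43 - 37) - 48 ≡ 31. → (37, 31)
3Q = (37, 31).
Finally 4P + 3Q:
(52, 14) + (37, 31). λ = (31 - 14)/(37 - 52) ≡ 17/52 mod 67. 52⁻¹ ≡ 58 (mod 67) since 52·58 = 3016 ≡ 1, so λ ≡ 48.
  x = λ² - 52 - 37 = 2304 - 89 ≡ 4; y = λ·(52 - 4) - 14 ≡ 12. → (4, 12)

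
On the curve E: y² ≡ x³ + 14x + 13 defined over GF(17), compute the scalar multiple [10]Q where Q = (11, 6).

(11, 6)

Double-and-add on 10 = (1010)₂. Start with Q = (11, 6) for the leading 1-bit.
double: tangent at (11, 6): λ = (3·11² + 14)/(2·6) ≡ 3/12. 12⁻¹ ≡ 10 (mod 17) since 12·10 = 120 ≡ 1, so λ ≡ 3·10 ≡ 13.
  x = λ² - 11 - 11 = 169 - 22 ≡ 11; y = λ·(11 - 11) - 6 ≡ 11. → (11, 11)
double: tangent at (11, 11): λ = (3·11² + 14)/(2·11) ≡ 3/5. 5⁻¹ ≡ 7 (mod 17), so λ ≡ 3·7 ≡ 4.
  x = λ² - 11 - 11 = 16 - 22 ≡ 11; y = λ·(11 - 11) - 11 ≡ 6. → (11, 6)
add Q: tangent at (11, 6): λ = (3·11² + 14)/(2·6) ≡ 3/12. 12⁻¹ ≡ 10 (mod 17), so λ ≡ 3·10 ≡ 13.
  x = λ² - 11 - 11 = 169 - 22 ≡ 11; y = λ·(11 - 11) - 6 ≡ 11. → (11, 11)
double: tangent at (11, 11): λ = (3·11² + 14)/(2·11) ≡ 3/5. 5⁻¹ ≡ 7 (mod 17), so λ ≡ 3·7 ≡ 4.
  x = λ² - 11 - 11 = 16 - 22 ≡ 11; y = λ·(11 - 11) - 11 ≡ 6. → (11, 6)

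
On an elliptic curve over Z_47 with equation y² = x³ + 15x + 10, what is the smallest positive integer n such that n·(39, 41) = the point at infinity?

12

2P: tangent at (39, 41): λ = (3·39² + 15)/(2·41) ≡ 19/35. 35⁻¹ ≡ 43 (mod 47) since 35·43 = 1505 ≡ 1, so λ ≡ 19·43 ≡ 18.
  x = λ² - 39 - 39 = 324 - 78 ≡ 11; y = λ·(39 - 11) - 41 ≡ 40. → (11, 40)
3P: (11, 40) + (39, 41). λ = (41 - 40)/(39 - 11) ≡ 1/28 mod 47. 28⁻¹ ≡ 42 (mod 47) since 28·42 = 1176 ≡ 1, so λ ≡ 42.
  x = λ² - 11 - 39 = 1764 - 50 ≡ 22; y = λ·(11 - 22) - 40 ≡ 15. → (22, 15)
4P: (22, 15) + (39, 41). λ = (41 - 15)/(39 - 22) ≡ 26/17 mod 47. 17⁻¹ ≡ 36 (mod 47) since 17·36 = 612 ≡ 1, so λ ≡ 43.
  x = λ² - 22 - 39 = 1849 - 61 ≡ 2; y = λ·(22 - 2) - 15 ≡ 46. → (2, 46)
5P: (2, 46) + (39, 41). λ = (41 - 46)/(39 - 2) ≡ 42/37 mod 47. 37⁻¹ ≡ 14 (mod 47) since 37·14 = 518 ≡ 1, so λ ≡ 24.
  x = λ² - 2 - 39 = 576 - 41 ≡ 18; y = λ·(2 - 18) - 46 ≡ 40. → (18, 40)
6P: (18, 40) + (39, 41). λ = (41 - 40)/(39 - 18) ≡ 1/21 mod 47. 21⁻¹ ≡ 9 (mod 47), so λ ≡ 9.
  x = λ² - 18 - 39 = 81 - 57 ≡ 24; y = λ·(18 - 24) - 40 ≡ 0. → (24, 0)
7P: (24, 0) + (39, 41). λ = (41 - 0)/(39 - 24) ≡ 41/15 mod 47. 15⁻¹ ≡ 22 (mod 47), so λ ≡ 9.
  x = λ² - 24 - 39 = 81 - 63 ≡ 18; y = λ·(24 - 18) - 0 ≡ 7. → (18, 7)
8P: (18, 7) + (39, 41). λ = (41 - 7)/(39 - 18) ≡ 34/21 mod 47. 21⁻¹ ≡ 9 (mod 47), so λ ≡ 24.
  x = λ² - 18 - 39 = 576 - 57 ≡ 2; y = λ·(18 - 2) - 7 ≡ 1. → (2, 1)
9P: (2, 1) + (39, 41). λ = (41 - 1)/(39 - 2) ≡ 40/37 mod 47. 37⁻¹ ≡ 14 (mod 47) since 37·14 = 518 ≡ 1, so λ ≡ 43.
  x = λ² - 2 - 39 = 1849 - 41 ≡ 22; y = λ·(2 - 22) - 1 ≡ 32. → (22, 32)
10P: (22, 32) + (39, 41). λ = (41 - 32)/(39 - 22) ≡ 9/17 mod 47. 17⁻¹ ≡ 36 (mod 47), so λ ≡ 42.
  x = λ² - 22 - 39 = 1764 - 61 ≡ 11; y = λ·(22 - 11) - 32 ≡ 7. → (11, 7)
11P: (11, 7) + (39, 41). λ = (41 - 7)/(39 - 11) ≡ 34/28 mod 47. 28⁻¹ ≡ 42 (mod 47), so λ ≡ 18.
  x = λ² - 11 - 39 = 324 - 50 ≡ 39; y = λ·(11 - 39) - 7 ≡ 6. → (39, 6)
12P: (39, 6) + (39, 41): same x and y₁ ≡ -y₂, so the sum is the point at infinity.
12P = the point at infinity, so the order is 12.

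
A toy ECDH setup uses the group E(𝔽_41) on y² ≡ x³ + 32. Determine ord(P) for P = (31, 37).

7

2P: tangent at (31, 37): λ = (3·31² + 0)/(2·37) ≡ 13/33. 33⁻¹ ≡ 5 (mod 41), so λ ≡ 13·5 ≡ 24.
  x = λ² - 31 - 31 = 576 - 62 ≡ 22; y = λ·(31 - 22) - 37 ≡ 15. → (22, 15)
3P: (22, 15) + (31, 37). λ = (37 - 15)/(31 - 22) ≡ 22/9 mod 41. 9⁻¹ ≡ 32 (mod 41) since 9·32 = 288 ≡ 1, so λ ≡ 7.
  x = λ² - 22 - 31 = 49 - 53 ≡ 37; y = λ·(22 - 37) - 15 ≡ 3. → (37, 3)
4P: (37, 3) + (31, 37). λ = (37 - 3)/(31 - 37) ≡ 34/35 mod 41. 35⁻¹ ≡ 34 (mod 41), so λ ≡ 8.
  x = λ² - 37 - 31 = 64 - 68 ≡ 37; y = λ·(37 - 37) - 3 ≡ 38. → (37, 38)
5P: (37, 38) + (31, 37). λ = (37 - 38)/(31 - 37) ≡ 40/35 mod 41. 35⁻¹ ≡ 34 (mod 41), so λ ≡ 7.
  x = λ² - 37 - 31 = 49 - 68 ≡ 22; y = λ·(37 - 22) - 38 ≡ 26. → (22, 26)
6P: (22, 26) + (31, 37). λ = (37 - 26)/(31 - 22) ≡ 11/9 mod 41. 9⁻¹ ≡ 32 (mod 41), so λ ≡ 24.
  x = λ² - 22 - 31 = 576 - 53 ≡ 31; y = λ·(22 - 31) - 26 ≡ 4. → (31, 4)
7P: (31, 4) + (31, 37): same x and y₁ ≡ -y₂, so the sum is ∞.
7P = ∞, so the order is 7.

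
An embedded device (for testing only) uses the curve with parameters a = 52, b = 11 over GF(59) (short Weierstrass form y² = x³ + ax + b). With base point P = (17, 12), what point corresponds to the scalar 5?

(58, 28)

Double-and-add on 5 = (101)₂. Start with P = (17, 12) for the leading 1-bit.
double: tangent at (17, 12): λ = (3·17² + 52)/(2·12) ≡ 34/24. 24⁻¹ ≡ 32 (mod 59) since 24·32 = 768 ≡ 1, so λ ≡ 34·32 ≡ 26.
  x = λ² - 17 - 17 = 676 - 34 ≡ 52; y = λ·(17 - 52) - 12 ≡ 22. → (52, 22)
double: tangent at (52, 22): λ = (3·52² + 52)/(2·22) ≡ 22/44. 44⁻¹ ≡ 55 (mod 59), so λ ≡ 22·55 ≡ 30.
  x = λ² - 52 - 52 = 900 - 104 ≡ 29; y = λ·(52 - 29) - 22 ≡ 19. → (29, 19)
add P: (29, 19) + (17, 12). λ = (12 - 19)/(17 - 29) ≡ 52/47 mod 59. 47⁻¹ ≡ 54 (mod 59), so λ ≡ 35.
  x = λ² - 29 - 17 = 1225 - 46 ≡ 58; y = λ·(29 - 58) - 19 ≡ 28. → (58, 28)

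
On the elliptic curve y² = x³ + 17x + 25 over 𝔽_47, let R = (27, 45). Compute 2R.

tangent at (27, 45): λ = (3·27² + 17)/(2·45) ≡ 42/43. 43⁻¹ ≡ 35 (mod 47), so λ ≡ 42·35 ≡ 13.
  x = λ² - 27 - 27 = 169 - 54 ≡ 21; y = λ·(27 - 21) - 45 ≡ 33. → (21, 33)

(21, 33)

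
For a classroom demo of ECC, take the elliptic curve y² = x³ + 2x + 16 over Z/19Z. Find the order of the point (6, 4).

2P: tangent at (6, 4): λ = (3·6² + 2)/(2·4) ≡ 15/8. 8⁻¹ ≡ 12 (mod 19) since 8·12 = 96 ≡ 1, so λ ≡ 15·12 ≡ 9.
  x = λ² - 6 - 6 = 81 - 12 ≡ 12; y = λ·(6 - 12) - 4 ≡ 18. → (12, 18)
3P: (12, 18) + (6, 4). λ = (4 - 18)/(6 - 12) ≡ 5/13 mod 19. 13⁻¹ ≡ 3 (mod 19) since 13·3 = 39 ≡ 1, so λ ≡ 15.
  x = λ² - 12 - 6 = 225 - 18 ≡ 17; y = λ·(12 - 17) - 18 ≡ 2. → (17, 2)
4P: (17, 2) + (6, 4). λ = (4 - 2)/(6 - 17) ≡ 2/8 mod 19. 8⁻¹ ≡ 12 (mod 19), so λ ≡ 5.
  x = λ² - 17 - 6 = 25 - 23 ≡ 2; y = λ·(17 - 2) - 2 ≡ 16. → (2, 16)
5P: (2, 16) + (6, 4). λ = (4 - 16)/(6 - 2) ≡ 7/4 mod 19. 4⁻¹ ≡ 5 (mod 19), so λ ≡ 16.
  x = λ² - 2 - 6 = 256 - 8 ≡ 1; y = λ·(2 - 1) - 16 ≡ 0. → (1, 0)
6P: (1, 0) + (6, 4). λ = (4 - 0)/(6 - 1) ≡ 4/5 mod 19. 5⁻¹ ≡ 4 (mod 19), so λ ≡ 16.
  x = λ² - 1 - 6 = 256 - 7 ≡ 2; y = λ·(1 - 2) - 0 ≡ 3. → (2, 3)
7P: (2, 3) + (6, 4). λ = (4 - 3)/(6 - 2) ≡ 1/4 mod 19. 4⁻¹ ≡ 5 (mod 19), so λ ≡ 5.
  x = λ² - 2 - 6 = 25 - 8 ≡ 17; y = λ·(2 - 17) - 3 ≡ 17. → (17, 17)
8P: (17, 17) + (6, 4). λ = (4 - 17)/(6 - 17) ≡ 6/8 mod 19. 8⁻¹ ≡ 12 (mod 19) since 8·12 = 96 ≡ 1, so λ ≡ 15.
  x = λ² - 17 - 6 = 225 - 23 ≡ 12; y = λ·(17 - 12) - 17 ≡ 1. → (12, 1)
9P: (12, 1) + (6, 4). λ = (4 - 1)/(6 - 12) ≡ 3/13 mod 19. 13⁻¹ ≡ 3 (mod 19), so λ ≡ 9.
  x = λ² - 12 - 6 = 81 - 18 ≡ 6; y = λ·(12 - 6) - 1 ≡ 15. → (6, 15)
10P: (6, 15) + (6, 4): same x and y₁ ≡ -y₂, so the sum is O.
10P = O, so the order is 10.

10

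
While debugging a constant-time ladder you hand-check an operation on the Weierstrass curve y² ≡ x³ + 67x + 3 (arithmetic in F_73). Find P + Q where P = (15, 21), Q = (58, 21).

(0, 52)

(15, 21) + (58, 21). λ = (21 - 21)/(58 - 15) ≡ 0/43 mod 73. 43⁻¹ ≡ 17 (mod 73) since 43·17 = 731 ≡ 1, so λ ≡ 0.
  x = λ² - 15 - 58 = 0 - 73 ≡ 0; y = λ·(15 - 0) - 21 ≡ 52. → (0, 52)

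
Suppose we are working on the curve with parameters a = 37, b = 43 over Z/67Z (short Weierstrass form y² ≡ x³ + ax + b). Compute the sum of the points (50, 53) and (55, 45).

(53, 59)

(50, 53) + (55, 45). λ = (45 - 53)/(55 - 50) ≡ 59/5 mod 67. 5⁻¹ ≡ 27 (mod 67), so λ ≡ 52.
  x = λ² - 50 - 55 = 2704 - 105 ≡ 53; y = λ·(50 - 53) - 53 ≡ 59. → (53, 59)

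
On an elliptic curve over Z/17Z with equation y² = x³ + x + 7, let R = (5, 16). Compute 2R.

(6, 5)

tangent at (5, 16): λ = (3·5² + 1)/(2·16) ≡ 8/15. 15⁻¹ ≡ 8 (mod 17), so λ ≡ 8·8 ≡ 13.
  x = λ² - 5 - 5 = 169 - 10 ≡ 6; y = λ·(5 - 6) - 16 ≡ 5. → (6, 5)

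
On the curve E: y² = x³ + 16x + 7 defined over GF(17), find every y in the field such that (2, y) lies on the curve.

8, 9

x³ + 16x + 7 = 47 ≡ 13 (mod 17).
Square roots of 13 mod 17: 8 and 9 (since 8² = 64 ≡ 13).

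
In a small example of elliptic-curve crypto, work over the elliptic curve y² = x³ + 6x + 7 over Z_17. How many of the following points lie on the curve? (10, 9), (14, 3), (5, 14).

(10, 9): 9² ≡ 13, rhs ≡ 13 → on.
(14, 3): 3² ≡ 9, rhs ≡ 13 → off.
(5, 14): 14² ≡ 9, rhs ≡ 9 → on.

2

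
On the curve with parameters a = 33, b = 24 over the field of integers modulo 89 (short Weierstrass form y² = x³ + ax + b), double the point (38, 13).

tangent at (38, 13): λ = (3·38² + 33)/(2·13) ≡ 4/26. 26⁻¹ ≡ 24 (mod 89) since 26·24 = 624 ≡ 1, so λ ≡ 4·24 ≡ 7.
  x = λ² - 38 - 38 = 49 - 76 ≡ 62; y = λ·(38 - 62) - 13 ≡ 86. → (62, 86)

(62, 86)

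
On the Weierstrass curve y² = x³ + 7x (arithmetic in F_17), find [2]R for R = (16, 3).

(1, 5)

tangent at (16, 3): λ = (3·16² + 7)/(2·3) ≡ 10/6. 6⁻¹ ≡ 3 (mod 17), so λ ≡ 10·3 ≡ 13.
  x = λ² - 16 - 16 = 169 - 32 ≡ 1; y = λ·(16 - 1) - 3 ≡ 5. → (1, 5)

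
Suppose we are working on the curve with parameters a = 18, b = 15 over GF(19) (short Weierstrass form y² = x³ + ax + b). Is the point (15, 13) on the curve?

y² = 13² ≡ 17; x³ + 18x + 15 = 3660 ≡ 12 (mod 19). 17 ≠ 12.

no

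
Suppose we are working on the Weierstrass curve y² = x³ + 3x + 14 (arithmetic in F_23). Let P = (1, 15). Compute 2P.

(10, 20)

tangent at (1, 15): λ = (3·1² + 3)/(2·15) ≡ 6/7. 7⁻¹ ≡ 10 (mod 23) since 7·10 = 70 ≡ 1, so λ ≡ 6·10 ≡ 14.
  x = λ² - 1 - 1 = 196 - 2 ≡ 10; y = λ·(1 - 10) - 15 ≡ 20. → (10, 20)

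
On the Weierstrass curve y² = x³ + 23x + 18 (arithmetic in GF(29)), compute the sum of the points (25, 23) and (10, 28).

(25, 23) + (10, 28). λ = (28 - 23)/(10 - 25) ≡ 5/14 mod 29. 14⁻¹ ≡ 27 (mod 29), so λ ≡ 19.
  x = λ² - 25 - 10 = 361 - 35 ≡ 7; y = λ·(25 - 7) - 23 ≡ 0. → (7, 0)

(7, 0)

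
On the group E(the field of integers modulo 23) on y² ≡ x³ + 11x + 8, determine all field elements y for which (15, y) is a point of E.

11, 12

x³ + 11x + 8 = 3548 ≡ 6 (mod 23).
Square roots of 6 mod 23: 11 and 12 (since 11² = 121 ≡ 6).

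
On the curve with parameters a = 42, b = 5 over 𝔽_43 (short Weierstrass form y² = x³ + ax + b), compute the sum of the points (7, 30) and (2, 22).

(40, 29)

(7, 30) + (2, 22). λ = (22 - 30)/(2 - 7) ≡ 35/38 mod 43. 38⁻¹ ≡ 17 (mod 43), so λ ≡ 36.
  x = λ² - 7 - 2 = 1296 - 9 ≡ 40; y = λ·(7 - 40) - 30 ≡ 29. → (40, 29)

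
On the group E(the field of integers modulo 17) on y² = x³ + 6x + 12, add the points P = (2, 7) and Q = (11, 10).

(2, 7) + (11, 10). λ = (10 - 7)/(11 - 2) ≡ 3/9 mod 17. 9⁻¹ ≡ 2 (mod 17), so λ ≡ 6.
  x = λ² - 2 - 11 = 36 - 13 ≡ 6; y = λ·(2 - 6) - 7 ≡ 3. → (6, 3)

(6, 3)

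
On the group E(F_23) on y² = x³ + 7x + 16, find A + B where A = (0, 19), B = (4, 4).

(0, 19) + (4, 4). λ = (4 - 19)/(4 - 0) ≡ 8/4 mod 23. 4⁻¹ ≡ 6 (mod 23), so λ ≡ 2.
  x = λ² - 0 - 4 = 4 - 4 ≡ 0; y = λ·(0 - 0) - 19 ≡ 4. → (0, 4)

(0, 4)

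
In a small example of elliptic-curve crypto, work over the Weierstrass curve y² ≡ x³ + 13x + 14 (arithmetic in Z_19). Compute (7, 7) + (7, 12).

The two points share x = 7 and their y-coordinates satisfy 7 + 12 ≡ 0 (mod 19), so they are inverses. Their sum is O.

O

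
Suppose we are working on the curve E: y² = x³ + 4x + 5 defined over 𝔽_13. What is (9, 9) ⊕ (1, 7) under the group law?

(12, 0)

(9, 9) + (1, 7). λ = (7 - 9)/(1 - 9) ≡ 11/5 mod 13. 5⁻¹ ≡ 8 (mod 13) since 5·8 = 40 ≡ 1, so λ ≡ 10.
  x = λ² - 9 - 1 = 100 - 10 ≡ 12; y = λ·(9 - 12) - 9 ≡ 0. → (12, 0)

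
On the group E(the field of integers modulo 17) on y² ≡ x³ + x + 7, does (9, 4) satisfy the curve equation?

y² = 4² ≡ 16; x³ + 1x + 7 = 745 ≡ 14 (mod 17). 16 ≠ 14.

no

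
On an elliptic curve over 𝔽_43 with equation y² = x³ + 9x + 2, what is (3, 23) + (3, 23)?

tangent at (3, 23): λ = (3·3² + 9)/(2·23) ≡ 36/3. 3⁻¹ ≡ 29 (mod 43), so λ ≡ 36·29 ≡ 12.
  x = λ² - 3 - 3 = 144 - 6 ≡ 9; y = λ·(3 - 9) - 23 ≡ 34. → (9, 34)

(9, 34)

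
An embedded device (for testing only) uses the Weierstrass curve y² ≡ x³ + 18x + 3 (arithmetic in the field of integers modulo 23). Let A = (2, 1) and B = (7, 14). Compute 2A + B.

(4, 1)

First 2A:
Repeated addition: build up to 2A.
2A: tangent at (2, 1): λ = (3·2² + 18)/(2·1) ≡ 7/2. 2⁻¹ ≡ 12 (mod 23), so λ ≡ 7·12 ≡ 15.
  x = λ² - 2 - 2 = 225 - 4 ≡ 14; y = λ·(2 - 14) - 1 ≡ 3. → (14, 3)
2A = (14, 3).
Finally 2A + B:
(14, 3) + (7, 14). λ = (14 - 3)/(7 - 14) ≡ 11/16 mod 23. 16⁻¹ ≡ 13 (mod 23), so λ ≡ 5.
  x = λ² - 14 - 7 = 25 - 21 ≡ 4; y = λ·(14 - 4) - 3 ≡ 1. → (4, 1)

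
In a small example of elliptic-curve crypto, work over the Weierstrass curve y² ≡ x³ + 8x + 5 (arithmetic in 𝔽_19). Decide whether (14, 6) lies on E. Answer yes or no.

no

y² = 6² ≡ 17; x³ + 8x + 5 = 2861 ≡ 11 (mod 19). 17 ≠ 11.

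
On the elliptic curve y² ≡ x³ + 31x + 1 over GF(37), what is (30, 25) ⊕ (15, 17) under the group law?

(30, 25) + (15, 17). λ = (17 - 25)/(15 - 30) ≡ 29/22 mod 37. 22⁻¹ ≡ 32 (mod 37), so λ ≡ 3.
  x = λ² - 30 - 15 = 9 - 45 ≡ 1; y = λ·(30 - 1) - 25 ≡ 25. → (1, 25)

(1, 25)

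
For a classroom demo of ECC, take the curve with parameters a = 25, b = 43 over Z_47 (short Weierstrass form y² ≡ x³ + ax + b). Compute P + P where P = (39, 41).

(30, 43)

tangent at (39, 41): λ = (3·39² + 25)/(2·41) ≡ 29/35. 35⁻¹ ≡ 43 (mod 47), so λ ≡ 29·43 ≡ 25.
  x = λ² - 39 - 39 = 625 - 78 ≡ 30; y = λ·(39 - 30) - 41 ≡ 43. → (30, 43)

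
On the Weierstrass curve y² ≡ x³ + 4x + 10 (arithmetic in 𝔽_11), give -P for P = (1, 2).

(1, 9)

-(1, 2) = (1, -2 mod 11) = (1, 9).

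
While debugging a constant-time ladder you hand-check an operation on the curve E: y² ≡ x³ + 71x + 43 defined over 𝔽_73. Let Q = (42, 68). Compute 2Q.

(21, 65)

tangent at (42, 68): λ = (3·42² + 71)/(2·68) ≡ 34/63. 63⁻¹ ≡ 51 (mod 73), so λ ≡ 34·51 ≡ 55.
  x = λ² - 42 - 42 = 3025 - 84 ≡ 21; y = λ·(42 - 21) - 68 ≡ 65. → (21, 65)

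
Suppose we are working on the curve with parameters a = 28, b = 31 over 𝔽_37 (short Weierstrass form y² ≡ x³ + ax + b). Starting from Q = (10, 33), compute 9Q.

Repeated addition: build up to 9Q.
2Q: tangent at (10, 33): λ = (3·10² + 28)/(2·33) ≡ 32/29. 29⁻¹ ≡ 23 (mod 37), so λ ≡ 32·23 ≡ 33.
  x = λ² - 10 - 10 = 1089 - 20 ≡ 33; y = λ·(10 - 33) - 33 ≡ 22. → (33, 22)
3Q: (33, 22) + (10, 33). λ = (33 - 22)/(10 - 33) ≡ 11/14 mod 37. 14⁻¹ ≡ 8 (mod 37) since 14·8 = 112 ≡ 1, so λ ≡ 14.
  x = λ² - 33 - 10 = 196 - 43 ≡ 5; y = λ·(33 - 5) - 22 ≡ 0. → (5, 0)
4Q: (5, 0) + (10, 33). λ = (33 - 0)/(10 - 5) ≡ 33/5 mod 37. 5⁻¹ ≡ 15 (mod 37), so λ ≡ 14.
  x = λ² - 5 - 10 = 196 - 15 ≡ 33; y = λ·(5 - 33) - 0 ≡ 15. → (33, 15)
5Q: (33, 15) + (10, 33). λ = (33 - 15)/(10 - 33) ≡ 18/14 mod 37. 14⁻¹ ≡ 8 (mod 37), so λ ≡ 33.
  x = λ² - 33 - 10 = 1089 - 43 ≡ 10; y = λ·(33 - 10) - 15 ≡ 4. → (10, 4)
6Q: (10, 4) + (10, 33): same x and y₁ ≡ -y₂, so the sum is O.
7Q: O + (10, 33) = (10, 33) (identity).
8Q: tangent at (10, 33): λ = (3·10² + 28)/(2·33) ≡ 32/29. 29⁻¹ ≡ 23 (mod 37) since 29·23 = 667 ≡ 1, so λ ≡ 32·23 ≡ 33.
  x = λ² - 10 - 10 = 1089 - 20 ≡ 33; y = λ·(10 - 33) - 33 ≡ 22. → (33, 22)
9Q: (33, 22) + (10, 33). λ = (33 - 22)/(10 - 33) ≡ 11/14 mod 37. 14⁻¹ ≡ 8 (mod 37), so λ ≡ 14.
  x = λ² - 33 - 10 = 196 - 43 ≡ 5; y = λ·(33 - 5) - 22 ≡ 0. → (5, 0)

(5, 0)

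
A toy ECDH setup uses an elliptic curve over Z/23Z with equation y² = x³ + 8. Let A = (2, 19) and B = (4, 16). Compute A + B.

(2, 19) + (4, 16). λ = (16 - 19)/(4 - 2) ≡ 20/2 mod 23. 2⁻¹ ≡ 12 (mod 23) since 2·12 = 24 ≡ 1, so λ ≡ 10.
  x = λ² - 2 - 4 = 100 - 6 ≡ 2; y = λ·(2 - 2) - 19 ≡ 4. → (2, 4)

(2, 4)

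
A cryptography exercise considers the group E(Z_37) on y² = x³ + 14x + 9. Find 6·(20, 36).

(32, 31)

Write Q = (20, 36).
Repeated addition: build up to 6Q.
2Q: tangent at (20, 36): λ = (3·20² + 14)/(2·36) ≡ 30/35. 35⁻¹ ≡ 18 (mod 37), so λ ≡ 30·18 ≡ 22.
  x = λ² - 20 - 20 = 484 - 40 ≡ 0; y = λ·(20 - 0) - 36 ≡ 34. → (0, 34)
3Q: (0, 34) + (20, 36). λ = (36 - 34)/(20 - 0) ≡ 2/20 mod 37. 20⁻¹ ≡ 13 (mod 37), so λ ≡ 26.
  x = λ² - 0 - 20 = 676 - 20 ≡ 27; y = λ·(0 - 27) - 34 ≡ 4. → (27, 4)
4Q: (27, 4) + (20, 36). λ = (36 - 4)/(20 - 27) ≡ 32/30 mod 37. 30⁻¹ ≡ 21 (mod 37), so λ ≡ 6.
  x = λ² - 27 - 20 = 36 - 47 ≡ 26; y = λ·(27 - 26) - 4 ≡ 2. → (26, 2)
5Q: (26, 2) + (20, 36). λ = (36 - 2)/(20 - 26) ≡ 34/31 mod 37. 31⁻¹ ≡ 6 (mod 37) since 31·6 = 186 ≡ 1, so λ ≡ 19.
  x = λ² - 26 - 20 = 361 - 46 ≡ 19; y = λ·(26 - 19) - 2 ≡ 20. → (19, 20)
6Q: (19, 20) + (20, 36). λ = (36 - 20)/(20 - 19) ≡ 16/1 mod 37. 1⁻¹ ≡ 1 (mod 37), so λ ≡ 16.
  x = λ² - 19 - 20 = 256 - 39 ≡ 32; y = λ·(19 - 32) - 20 ≡ 31. → (32, 31)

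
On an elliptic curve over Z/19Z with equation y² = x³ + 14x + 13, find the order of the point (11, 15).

2P: tangent at (11, 15): λ = (3·11² + 14)/(2·15) ≡ 16/11. 11⁻¹ ≡ 7 (mod 19) since 11·7 = 77 ≡ 1, so λ ≡ 16·7 ≡ 17.
  x = λ² - 11 - 11 = 289 - 22 ≡ 1; y = λ·(11 - 1) - 15 ≡ 3. → (1, 3)
3P: (1, 3) + (11, 15). λ = (15 - 3)/(11 - 1) ≡ 12/10 mod 19. 10⁻¹ ≡ 2 (mod 19) since 10·2 = 20 ≡ 1, so λ ≡ 5.
  x = λ² - 1 - 11 = 25 - 12 ≡ 13; y = λ·(1 - 13) - 3 ≡ 13. → (13, 13)
4P: (13, 13) + (11, 15). λ = (15 - 13)/(11 - 13) ≡ 2/17 mod 19. 17⁻¹ ≡ 9 (mod 19), so λ ≡ 18.
  x = λ² - 13 - 11 = 324 - 24 ≡ 15; y = λ·(13 - 15) - 13 ≡ 8. → (15, 8)
5P: (15, 8) + (11, 15). λ = (15 - 8)/(11 - 15) ≡ 7/15 mod 19. 15⁻¹ ≡ 14 (mod 19) since 15·14 = 210 ≡ 1, so λ ≡ 3.
  x = λ² - 15 - 11 = 9 - 26 ≡ 2; y = λ·(15 - 2) - 8 ≡ 12. → (2, 12)
6P: (2, 12) + (11, 15). λ = (15 - 12)/(11 - 2) ≡ 3/9 mod 19. 9⁻¹ ≡ 17 (mod 19) since 9·17 = 153 ≡ 1, so λ ≡ 13.
  x = λ² - 2 - 11 = 169 - 13 ≡ 4; y = λ·(2 - 4) - 12 ≡ 0. → (4, 0)
7P: (4, 0) + (11, 15). λ = (15 - 0)/(11 - 4) ≡ 15/7 mod 19. 7⁻¹ ≡ 11 (mod 19), so λ ≡ 13.
  x = λ² - 4 - 11 = 169 - 15 ≡ 2; y = λ·(4 - 2) - 0 ≡ 7. → (2, 7)
8P: (2, 7) + (11, 15). λ = (15 - 7)/(11 - 2) ≡ 8/9 mod 19. 9⁻¹ ≡ 17 (mod 19), so λ ≡ 3.
  x = λ² - 2 - 11 = 9 - 13 ≡ 15; y = λ·(2 - 15) - 7 ≡ 11. → (15, 11)
9P: (15, 11) + (11, 15). λ = (15 - 11)/(11 - 15) ≡ 4/15 mod 19. 15⁻¹ ≡ 14 (mod 19) since 15·14 = 210 ≡ 1, so λ ≡ 18.
  x = λ² - 15 - 11 = 324 - 26 ≡ 13; y = λ·(15 - 13) - 11 ≡ 6. → (13, 6)
10P: (13, 6) + (11, 15). λ = (15 - 6)/(11 - 13) ≡ 9/17 mod 19. 17⁻¹ ≡ 9 (mod 19) since 17·9 = 153 ≡ 1, so λ ≡ 5.
  x = λ² - 13 - 11 = 25 - 24 ≡ 1; y = λ·(13 - 1) - 6 ≡ 16. → (1, 16)
11P: (1, 16) + (11, 15). λ = (15 - 16)/(11 - 1) ≡ 18/10 mod 19. 10⁻¹ ≡ 2 (mod 19), so λ ≡ 17.
  x = λ² - 1 - 11 = 289 - 12 ≡ 11; y = λ·(1 - 11) - 16 ≡ 4. → (11, 4)
12P: (11, 4) + (11, 15): same x and y₁ ≡ -y₂, so the sum is O.
12P = O, so the order is 12.

12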